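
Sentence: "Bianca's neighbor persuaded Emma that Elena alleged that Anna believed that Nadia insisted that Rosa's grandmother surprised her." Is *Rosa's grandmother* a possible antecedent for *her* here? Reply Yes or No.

*her* is a pronoun; Principle B requires it to be free in its binding domain — the clause headed by 'surprised'.
— Rosa's grandmother: subject of the clause headed by 'surprised'; c-commands the pronoun within its binding domain — blocked (Principle B).

No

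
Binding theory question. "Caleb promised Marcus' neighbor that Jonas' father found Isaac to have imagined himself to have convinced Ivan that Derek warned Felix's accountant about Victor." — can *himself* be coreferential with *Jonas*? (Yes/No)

No

*himself* is a reflexive; Principle A requires it to be bound within its binding domain — the clause headed by 'imagined'.
— Jonas: possessor inside the subject DP of the clause headed by 'found'; does not c-command the reflexive — cannot bind it (Principle A).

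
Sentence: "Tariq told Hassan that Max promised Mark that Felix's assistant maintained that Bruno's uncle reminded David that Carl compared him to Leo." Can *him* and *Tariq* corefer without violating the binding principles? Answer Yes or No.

Yes

*Tariq* is an R-expression; Principle C requires it to be free (not bound by any c-commanding expression).
— him: object of the clause headed by 'compared'; the pronoun does not c-command the R-expression — coreference allowed.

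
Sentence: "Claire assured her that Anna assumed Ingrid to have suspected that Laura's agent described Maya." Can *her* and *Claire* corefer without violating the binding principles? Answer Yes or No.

No

*Claire* is an R-expression; Principle C requires it to be free (not bound by any c-commanding expression).
— her: object of the matrix clause; the R-expression locally c-commands the pronoun — coreference blocked (Principle B on the pronoun).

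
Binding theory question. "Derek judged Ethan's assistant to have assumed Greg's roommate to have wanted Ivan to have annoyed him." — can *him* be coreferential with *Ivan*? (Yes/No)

No

*him* is a pronoun; Principle B requires it to be free in its binding domain — the clause headed by 'annoyed'.
— Ivan: subject of the clause headed by 'annoyed'; c-commands the pronoun within its binding domain — blocked (Principle B).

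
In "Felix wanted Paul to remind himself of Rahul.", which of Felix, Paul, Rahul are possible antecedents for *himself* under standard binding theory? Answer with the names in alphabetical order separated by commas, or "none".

*himself* is a reflexive; Principle A requires it to be bound within its binding domain — the clause headed by 'remind'.
— Felix: subject of the matrix clause; c-commands the reflexive but lies outside its binding domain — cannot bind it (Principle A).
— Paul: subject of the clause headed by 'remind'; c-commands the reflexive within its binding domain — allowed (Principle A).
— Rahul: second object of the clause headed by 'remind'; does not c-command the reflexive — cannot bind it (Principle A).

Paul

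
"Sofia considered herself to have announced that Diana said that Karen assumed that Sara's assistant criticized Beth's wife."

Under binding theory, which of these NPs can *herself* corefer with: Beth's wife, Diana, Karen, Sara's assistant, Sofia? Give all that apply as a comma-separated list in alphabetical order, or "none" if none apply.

*herself* is a reflexive; Principle A requires it to be bound within its binding domain — the matrix clause.
— Beth's wife: object of the clause headed by 'criticized'; does not c-command the reflexive — cannot bind it (Principle A).
— Diana: subject of the clause headed by 'said'; does not c-command the reflexive — cannot bind it (Principle A).
— Karen: subject of the clause headed by 'assumed'; does not c-command the reflexive — cannot bind it (Principle A).
— Sara's assistant: subject of the clause headed by 'criticized'; does not c-command the reflexive — cannot bind it (Principle A).
— Sofia: subject of the matrix clause; c-commands the reflexive within its binding domain — allowed (Principle A).

Sofia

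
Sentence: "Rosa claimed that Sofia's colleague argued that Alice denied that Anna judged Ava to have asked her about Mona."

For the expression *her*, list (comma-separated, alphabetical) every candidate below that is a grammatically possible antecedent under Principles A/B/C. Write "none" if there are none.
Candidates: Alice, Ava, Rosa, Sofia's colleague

Alice, Rosa, Sofia's colleague

*her* is a pronoun; Principle B requires it to be free in its binding domain — the clause headed by 'asked'.
— Alice: subject of the clause headed by 'denied'; c-commands the pronoun but lies outside its binding domain — allowed.
— Ava: subject of the clause headed by 'asked'; c-commands the pronoun within its binding domain — blocked (Principle B).
— Rosa: subject of the matrix clause; c-commands the pronoun but lies outside its binding domain — allowed.
— Sofia's colleague: subject of the clause headed by 'argued'; c-commands the pronoun but lies outside its binding domain — allowed.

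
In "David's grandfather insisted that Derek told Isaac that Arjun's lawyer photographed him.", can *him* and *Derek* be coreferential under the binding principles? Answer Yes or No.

Yes

*Derek* is an R-expression; Principle C requires it to be free (not bound by any c-commanding expression).
— him: object of the clause headed by 'photographed'; the pronoun does not c-command the R-expression — coreference allowed.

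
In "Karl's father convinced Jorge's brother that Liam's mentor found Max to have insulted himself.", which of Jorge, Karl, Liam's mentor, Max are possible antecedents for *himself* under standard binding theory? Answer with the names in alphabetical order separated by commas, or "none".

*himself* is a reflexive; Principle A requires it to be bound within its binding domain — the clause headed by 'insulted'.
— Jorge: possessor inside the object DP of the matrix clause; does not c-command the reflexive — cannot bind it (Principle A).
— Karl: possessor inside the subject DP of the matrix clause; does not c-command the reflexive — cannot bind it (Principle A).
— Liam's mentor: subject of the clause headed by 'found'; c-commands the reflexive but lies outside its binding domain — cannot bind it (Principle A).
— Max: subject of the clause headed by 'insulted'; c-commands the reflexive within its binding domain — allowed (Principle A).

Max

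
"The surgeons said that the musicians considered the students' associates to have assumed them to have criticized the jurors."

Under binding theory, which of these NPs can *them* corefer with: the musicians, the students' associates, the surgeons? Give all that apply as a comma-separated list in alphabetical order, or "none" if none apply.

the musicians, the surgeons

*them* is a pronoun; Principle B requires it to be free in its binding domain — the clause headed by 'assumed'.
— the musicians: subject of the clause headed by 'considered'; c-commands the pronoun but lies outside its binding domain — allowed.
— the students' associates: subject of the clause headed by 'assumed'; c-commands the pronoun within its binding domain — blocked (Principle B).
— the surgeons: subject of the matrix clause; c-commands the pronoun but lies outside its binding domain — allowed.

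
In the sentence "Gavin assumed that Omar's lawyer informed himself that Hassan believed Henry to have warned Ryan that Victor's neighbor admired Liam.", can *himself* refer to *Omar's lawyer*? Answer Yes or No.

*himself* is a reflexive; Principle A requires it to be bound within its binding domain — the clause headed by 'informed'.
— Omar's lawyer: subject of the clause headed by 'informed'; c-commands the reflexive within its binding domain — allowed (Principle A).

Yes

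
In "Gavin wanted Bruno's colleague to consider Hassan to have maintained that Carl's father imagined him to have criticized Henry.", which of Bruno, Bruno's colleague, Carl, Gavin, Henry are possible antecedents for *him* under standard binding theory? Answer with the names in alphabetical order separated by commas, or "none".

Bruno, Bruno's colleague, Carl, Gavin

*him* is a pronoun; Principle B requires it to be free in its binding domain — the clause headed by 'imagined'.
— Bruno: possessor inside the subject DP of the clause headed by 'consider'; does not c-command the pronoun — Principle B does not apply; allowed.
— Bruno's colleague: subject of the clause headed by 'consider'; c-commands the pronoun but lies outside its binding domain — allowed.
— Carl: possessor inside the subject DP of the clause headed by 'imagined'; does not c-command the pronoun — Principle B does not apply; allowed.
— Gavin: subject of the matrix clause; c-commands the pronoun but lies outside its binding domain — allowed.
— Henry: object of the clause headed by 'criticized'; is c-commanded by the pronoun; coreference would bind this R-expression — blocked (Principle C).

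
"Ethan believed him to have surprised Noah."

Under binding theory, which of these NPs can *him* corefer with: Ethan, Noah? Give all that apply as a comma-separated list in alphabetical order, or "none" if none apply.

none

*him* is a pronoun; Principle B requires it to be free in its binding domain — the matrix clause.
— Ethan: subject of the matrix clause; c-commands the pronoun within its binding domain — blocked (Principle B).
— Noah: object of the clause headed by 'surprised'; is c-commanded by the pronoun; coreference would bind this R-expression — blocked (Principle C).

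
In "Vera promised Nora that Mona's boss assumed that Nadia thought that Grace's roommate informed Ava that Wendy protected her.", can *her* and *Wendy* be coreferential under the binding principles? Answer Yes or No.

No

*Wendy* is an R-expression; Principle C requires it to be free (not bound by any c-commanding expression).
— her: object of the clause headed by 'protected'; the R-expression locally c-commands the pronoun — coreference blocked (Principle B on the pronoun).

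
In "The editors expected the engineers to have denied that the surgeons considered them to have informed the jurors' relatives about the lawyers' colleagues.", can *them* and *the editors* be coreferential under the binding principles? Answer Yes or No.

Yes

*the editors* is an R-expression; Principle C requires it to be free (not bound by any c-commanding expression).
— them: subject of the clause headed by 'informed'; the pronoun does not c-command the R-expression — coreference allowed.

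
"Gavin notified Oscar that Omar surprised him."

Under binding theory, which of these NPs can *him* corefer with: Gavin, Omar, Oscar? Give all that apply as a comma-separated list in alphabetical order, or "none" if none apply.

*him* is a pronoun; Principle B requires it to be free in its binding domain — the clause headed by 'surprised'.
— Gavin: subject of the matrix clause; c-commands the pronoun but lies outside its binding domain — allowed.
— Omar: subject of the clause headed by 'surprised'; c-commands the pronoun within its binding domain — blocked (Principle B).
— Oscar: object of the matrix clause; c-commands the pronoun but lies outside its binding domain — allowed.

Gavin, Oscar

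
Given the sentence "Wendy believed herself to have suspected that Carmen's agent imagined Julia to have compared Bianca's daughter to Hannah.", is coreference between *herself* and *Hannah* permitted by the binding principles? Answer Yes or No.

No

*herself* is a reflexive; Principle A requires it to be bound within its binding domain — the matrix clause.
— Hannah: second object of the clause headed by 'compared'; does not c-command the reflexive — cannot bind it (Principle A).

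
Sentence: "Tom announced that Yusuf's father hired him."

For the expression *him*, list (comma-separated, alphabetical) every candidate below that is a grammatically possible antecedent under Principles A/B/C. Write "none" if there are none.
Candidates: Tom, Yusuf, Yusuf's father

Tom, Yusuf

*him* is a pronoun; Principle B requires it to be free in its binding domain — the clause headed by 'hired'.
— Tom: subject of the matrix clause; c-commands the pronoun but lies outside its binding domain — allowed.
— Yusuf: possessor inside the subject DP of the clause headed by 'hired'; does not c-command the pronoun — Principle B does not apply; allowed.
— Yusuf's father: subject of the clause headed by 'hired'; c-commands the pronoun within its binding domain — blocked (Principle B).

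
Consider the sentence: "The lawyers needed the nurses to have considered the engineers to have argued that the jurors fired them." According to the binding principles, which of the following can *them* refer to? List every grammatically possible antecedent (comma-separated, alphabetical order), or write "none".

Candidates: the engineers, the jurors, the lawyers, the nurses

the engineers, the lawyers, the nurses

*them* is a pronoun; Principle B requires it to be free in its binding domain — the clause headed by 'fired'.
— the engineers: subject of the clause headed by 'argued'; c-commands the pronoun but lies outside its binding domain — allowed.
— the jurors: subject of the clause headed by 'fired'; c-commands the pronoun within its binding domain — blocked (Principle B).
— the lawyers: subject of the matrix clause; c-commands the pronoun but lies outside its binding domain — allowed.
— the nurses: subject of the clause headed by 'considered'; c-commands the pronoun but lies outside its binding domain — allowed.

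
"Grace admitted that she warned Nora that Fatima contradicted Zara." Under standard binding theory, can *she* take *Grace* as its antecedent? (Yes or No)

Yes

*she* is a pronoun; Principle B requires it to be free in its binding domain — the clause headed by 'warned'.
— Grace: subject of the matrix clause; c-commands the pronoun but lies outside its binding domain — allowed.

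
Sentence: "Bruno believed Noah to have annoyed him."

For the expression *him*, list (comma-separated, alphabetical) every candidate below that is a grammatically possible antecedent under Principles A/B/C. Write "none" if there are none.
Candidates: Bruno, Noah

*him* is a pronoun; Principle B requires it to be free in its binding domain — the clause headed by 'annoyed'.
— Bruno: subject of the matrix clause; c-commands the pronoun but lies outside its binding domain — allowed.
— Noah: subject of the clause headed by 'annoyed'; c-commands the pronoun within its binding domain — blocked (Principle B).

Bruno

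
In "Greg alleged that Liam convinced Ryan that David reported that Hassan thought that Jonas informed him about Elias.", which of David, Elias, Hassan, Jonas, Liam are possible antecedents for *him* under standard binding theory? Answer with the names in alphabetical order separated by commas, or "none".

David, Hassan, Liam

*him* is a pronoun; Principle B requires it to be free in its binding domain — the clause headed by 'informed'.
— David: subject of the clause headed by 'reported'; c-commands the pronoun but lies outside its binding domain — allowed.
— Elias: second object of the clause headed by 'informed'; is c-commanded by the pronoun; coreference would bind this R-expression — blocked (Principle C).
— Hassan: subject of the clause headed by 'thought'; c-commands the pronoun but lies outside its binding domain — allowed.
— Jonas: subject of the clause headed by 'informed'; c-commands the pronoun within its binding domain — blocked (Principle B).
— Liam: subject of the clause headed by 'convinced'; c-commands the pronoun but lies outside its binding domain — allowed.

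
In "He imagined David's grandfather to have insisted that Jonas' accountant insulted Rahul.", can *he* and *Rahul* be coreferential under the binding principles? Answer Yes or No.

*Rahul* is an R-expression; Principle C requires it to be free (not bound by any c-commanding expression).
— he: subject of the matrix clause; the pronoun c-commands the R-expression — coreference blocked (Principle C).

No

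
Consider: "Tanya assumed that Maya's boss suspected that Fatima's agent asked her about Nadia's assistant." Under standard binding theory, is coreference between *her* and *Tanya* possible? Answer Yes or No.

Yes

*Tanya* is an R-expression; Principle C requires it to be free (not bound by any c-commanding expression).
— her: object of the clause headed by 'asked'; the pronoun does not c-command the R-expression — coreference allowed.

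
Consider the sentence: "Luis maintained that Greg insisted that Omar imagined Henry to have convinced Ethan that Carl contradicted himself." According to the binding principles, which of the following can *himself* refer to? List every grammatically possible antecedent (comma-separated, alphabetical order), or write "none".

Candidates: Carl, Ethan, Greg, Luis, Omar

*himself* is a reflexive; Principle A requires it to be bound within its binding domain — the clause headed by 'contradicted'.
— Carl: subject of the clause headed by 'contradicted'; c-commands the reflexive within its binding domain — allowed (Principle A).
— Ethan: object of the clause headed by 'convinced'; c-commands the reflexive but lies outside its binding domain — cannot bind it (Principle A).
— Greg: subject of the clause headed by 'insisted'; c-commands the reflexive but lies outside its binding domain — cannot bind it (Principle A).
— Luis: subject of the matrix clause; c-commands the reflexive but lies outside its binding domain — cannot bind it (Principle A).
— Omar: subject of the clause headed by 'imagined'; c-commands the reflexive but lies outside its binding domain — cannot bind it (Principle A).

Carl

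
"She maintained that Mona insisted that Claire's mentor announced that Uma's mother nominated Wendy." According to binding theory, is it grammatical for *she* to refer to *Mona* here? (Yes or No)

*Mona* is an R-expression; Principle C requires it to be free (not bound by any c-commanding expression).
— she: subject of the matrix clause; the pronoun c-commands the R-expression — coreference blocked (Principle C).

No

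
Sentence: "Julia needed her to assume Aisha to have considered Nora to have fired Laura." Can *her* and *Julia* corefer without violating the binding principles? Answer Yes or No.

*Julia* is an R-expression; Principle C requires it to be free (not bound by any c-commanding expression).
— her: subject of the clause headed by 'assume'; the R-expression locally c-commands the pronoun — coreference blocked (Principle B on the pronoun).

No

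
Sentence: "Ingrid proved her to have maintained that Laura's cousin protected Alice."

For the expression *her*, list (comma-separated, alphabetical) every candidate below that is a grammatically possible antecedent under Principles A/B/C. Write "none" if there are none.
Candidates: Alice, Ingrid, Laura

*her* is a pronoun; Principle B requires it to be free in its binding domain — the matrix clause.
— Alice: object of the clause headed by 'protected'; is c-commanded by the pronoun; coreference would bind this R-expression — blocked (Principle C).
— Ingrid: subject of the matrix clause; c-commands the pronoun within its binding domain — blocked (Principle B).
— Laura: possessor inside the subject DP of the clause headed by 'protected'; is c-commanded by the pronoun; coreference would bind this R-expression — blocked (Principle C).

none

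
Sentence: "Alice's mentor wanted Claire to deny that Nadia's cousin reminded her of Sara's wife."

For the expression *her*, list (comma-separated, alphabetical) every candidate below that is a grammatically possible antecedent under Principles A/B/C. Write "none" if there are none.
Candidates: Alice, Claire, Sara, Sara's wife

*her* is a pronoun; Principle B requires it to be free in its binding domain — the clause headed by 'reminded'.
— Alice: possessor inside the subject DP of the matrix clause; does not c-command the pronoun — Principle B does not apply; allowed.
— Claire: subject of the clause headed by 'deny'; c-commands the pronoun but lies outside its binding domain — allowed.
— Sara: possessor inside the second object DP of the clause headed by 'reminded'; is c-commanded by the pronoun; coreference would bind this R-expression — blocked (Principle C).
— Sara's wife: second object of the clause headed by 'reminded'; is c-commanded by the pronoun; coreference would bind this R-expression — blocked (Principle C).

Alice, Claire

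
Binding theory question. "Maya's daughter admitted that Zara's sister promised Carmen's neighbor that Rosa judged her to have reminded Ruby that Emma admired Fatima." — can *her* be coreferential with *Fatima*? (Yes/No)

*her* is a pronoun; Principle B requires it to be free in its binding domain — the clause headed by 'judged'.
— Fatima: object of the clause headed by 'admired'; is c-commanded by the pronoun; coreference would bind this R-expression — blocked (Principle C).

No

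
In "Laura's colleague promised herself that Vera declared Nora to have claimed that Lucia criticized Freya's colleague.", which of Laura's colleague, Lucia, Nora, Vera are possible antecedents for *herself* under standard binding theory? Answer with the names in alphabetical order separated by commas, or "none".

*herself* is a reflexive; Principle A requires it to be bound within its binding domain — the matrix clause.
— Laura's colleague: subject of the matrix clause; c-commands the reflexive within its binding domain — allowed (Principle A).
— Lucia: subject of the clause headed by 'criticized'; does not c-command the reflexive — cannot bind it (Principle A).
— Nora: subject of the clause headed by 'claimed'; does not c-command the reflexive — cannot bind it (Principle A).
— Vera: subject of the clause headed by 'declared'; does not c-command the reflexive — cannot bind it (Principle A).

Laura's colleague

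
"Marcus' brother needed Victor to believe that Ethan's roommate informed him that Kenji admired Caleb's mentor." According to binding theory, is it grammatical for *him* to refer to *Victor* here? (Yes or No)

Yes

*Victor* is an R-expression; Principle C requires it to be free (not bound by any c-commanding expression).
— him: object of the clause headed by 'informed'; the pronoun does not c-command the R-expression — coreference allowed.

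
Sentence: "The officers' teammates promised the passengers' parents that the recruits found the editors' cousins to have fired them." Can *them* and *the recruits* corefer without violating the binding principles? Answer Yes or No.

*the recruits* is an R-expression; Principle C requires it to be free (not bound by any c-commanding expression).
— them: object of the clause headed by 'fired'; the pronoun does not c-command the R-expression — coreference allowed.

Yes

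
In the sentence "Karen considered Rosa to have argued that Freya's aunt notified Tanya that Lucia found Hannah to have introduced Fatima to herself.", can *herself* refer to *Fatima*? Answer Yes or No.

Yes

*herself* is a reflexive; Principle A requires it to be bound within its binding domain — the clause headed by 'introduced'.
— Fatima: object of the clause headed by 'introduced'; c-commands the reflexive within its binding domain — allowed (Principle A).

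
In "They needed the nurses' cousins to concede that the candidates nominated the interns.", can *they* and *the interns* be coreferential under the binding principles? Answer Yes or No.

*the interns* is an R-expression; Principle C requires it to be free (not bound by any c-commanding expression).
— they: subject of the matrix clause; the pronoun c-commands the R-expression — coreference blocked (Principle C).

No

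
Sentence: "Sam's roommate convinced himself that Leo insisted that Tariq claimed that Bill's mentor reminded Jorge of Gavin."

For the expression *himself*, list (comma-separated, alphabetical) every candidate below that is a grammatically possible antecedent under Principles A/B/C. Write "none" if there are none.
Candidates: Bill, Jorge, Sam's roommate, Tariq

*himself* is a reflexive; Principle A requires it to be bound within its binding domain — the matrix clause.
— Bill: possessor inside the subject DP of the clause headed by 'reminded'; does not c-command the reflexive — cannot bind it (Principle A).
— Jorge: object of the clause headed by 'reminded'; does not c-command the reflexive — cannot bind it (Principle A).
— Sam's roommate: subject of the matrix clause; c-commands the reflexive within its binding domain — allowed (Principle A).
— Tariq: subject of the clause headed by 'claimed'; does not c-command the reflexive — cannot bind it (Principle A).

Sam's roommate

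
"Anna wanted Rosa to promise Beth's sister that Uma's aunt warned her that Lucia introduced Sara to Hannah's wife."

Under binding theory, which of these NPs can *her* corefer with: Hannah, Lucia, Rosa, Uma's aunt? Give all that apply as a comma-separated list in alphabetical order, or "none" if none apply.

Rosa

*her* is a pronoun; Principle B requires it to be free in its binding domain — the clause headed by 'warned'.
— Hannah: possessor inside the second object DP of the clause headed by 'introduced'; is c-commanded by the pronoun; coreference would bind this R-expression — blocked (Principle C).
— Lucia: subject of the clause headed by 'introduced'; is c-commanded by the pronoun; coreference would bind this R-expression — blocked (Principle C).
— Rosa: subject of the clause headed by 'promise'; c-commands the pronoun but lies outside its binding domain — allowed.
— Uma's aunt: subject of the clause headed by 'warned'; c-commands the pronoun within its binding domain — blocked (Principle B).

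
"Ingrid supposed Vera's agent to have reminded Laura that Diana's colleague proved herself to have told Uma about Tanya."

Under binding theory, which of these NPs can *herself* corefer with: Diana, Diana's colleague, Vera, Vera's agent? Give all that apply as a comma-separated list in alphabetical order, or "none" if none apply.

Diana's colleague

*herself* is a reflexive; Principle A requires it to be bound within its binding domain — the clause headed by 'proved'.
— Diana: possessor inside the subject DP of the clause headed by 'proved'; does not c-command the reflexive — cannot bind it (Principle A).
— Diana's colleague: subject of the clause headed by 'proved'; c-commands the reflexive within its binding domain — allowed (Principle A).
— Vera: possessor inside the subject DP of the clause headed by 'reminded'; does not c-command the reflexive — cannot bind it (Principle A).
— Vera's agent: subject of the clause headed by 'reminded'; c-commands the reflexive but lies outside its binding domain — cannot bind it (Principle A).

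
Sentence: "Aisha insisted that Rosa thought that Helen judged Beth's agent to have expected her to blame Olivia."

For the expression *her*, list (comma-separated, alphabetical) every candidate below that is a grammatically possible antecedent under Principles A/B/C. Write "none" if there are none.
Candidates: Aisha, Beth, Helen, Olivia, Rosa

Aisha, Beth, Helen, Rosa

*her* is a pronoun; Principle B requires it to be free in its binding domain — the clause headed by 'expected'.
— Aisha: subject of the matrix clause; c-commands the pronoun but lies outside its binding domain — allowed.
— Beth: possessor inside the subject DP of the clause headed by 'expected'; does not c-command the pronoun — Principle B does not apply; allowed.
— Helen: subject of the clause headed by 'judged'; c-commands the pronoun but lies outside its binding domain — allowed.
— Olivia: object of the clause headed by 'blame'; is c-commanded by the pronoun; coreference would bind this R-expression — blocked (Principle C).
— Rosa: subject of the clause headed by 'thought'; c-commands the pronoun but lies outside its binding domain — allowed.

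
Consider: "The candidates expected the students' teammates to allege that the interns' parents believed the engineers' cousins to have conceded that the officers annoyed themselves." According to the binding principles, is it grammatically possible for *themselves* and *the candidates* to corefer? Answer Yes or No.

*themselves* is a reflexive; Principle A requires it to be bound within its binding domain — the clause headed by 'annoyed'.
— the candidates: subject of the matrix clause; c-commands the reflexive but lies outside its binding domain — cannot bind it (Principle A).

No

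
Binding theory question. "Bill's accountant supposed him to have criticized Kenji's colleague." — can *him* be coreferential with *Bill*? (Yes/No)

*him* is a pronoun; Principle B requires it to be free in its binding domain — the matrix clause.
— Bill: possessor inside the subject DP of the matrix clause; does not c-command the pronoun — Principle B does not apply; allowed.

Yes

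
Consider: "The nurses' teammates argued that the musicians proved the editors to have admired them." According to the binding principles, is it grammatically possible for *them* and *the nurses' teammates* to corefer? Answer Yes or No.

*them* is a pronoun; Principle B requires it to be free in its binding domain — the clause headed by 'admired'.
— the nurses' teammates: subject of the matrix clause; c-commands the pronoun but lies outside its binding domain — allowed.

Yes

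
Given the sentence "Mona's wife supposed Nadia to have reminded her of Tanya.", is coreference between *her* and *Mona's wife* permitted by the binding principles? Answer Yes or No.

Yes

*her* is a pronoun; Principle B requires it to be free in its binding domain — the clause headed by 'reminded'.
— Mona's wife: subject of the matrix clause; c-commands the pronoun but lies outside its binding domain — allowed.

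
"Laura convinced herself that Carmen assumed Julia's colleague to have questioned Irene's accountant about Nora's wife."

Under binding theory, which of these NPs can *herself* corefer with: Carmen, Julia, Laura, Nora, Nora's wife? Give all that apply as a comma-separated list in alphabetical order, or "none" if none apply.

*herself* is a reflexive; Principle A requires it to be bound within its binding domain — the matrix clause.
— Carmen: subject of the clause headed by 'assumed'; does not c-command the reflexive — cannot bind it (Principle A).
— Julia: possessor inside the subject DP of the clause headed by 'questioned'; does not c-command the reflexive — cannot bind it (Principle A).
— Laura: subject of the matrix clause; c-commands the reflexive within its binding domain — allowed (Principle A).
— Nora: possessor inside the second object DP of the clause headed by 'questioned'; does not c-command the reflexive — cannot bind it (Principle A).
— Nora's wife: second object of the clause headed by 'questioned'; does not c-command the reflexive — cannot bind it (Principle A).

Laura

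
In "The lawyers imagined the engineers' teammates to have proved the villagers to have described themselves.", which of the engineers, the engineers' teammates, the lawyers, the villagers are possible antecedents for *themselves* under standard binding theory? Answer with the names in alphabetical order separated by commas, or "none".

the villagers

*themselves* is a reflexive; Principle A requires it to be bound within its binding domain — the clause headed by 'described'.
— the engineers: possessor inside the subject DP of the clause headed by 'proved'; does not c-command the reflexive — cannot bind it (Principle A).
— the engineers' teammates: subject of the clause headed by 'proved'; c-commands the reflexive but lies outside its binding domain — cannot bind it (Principle A).
— the lawyers: subject of the matrix clause; c-commands the reflexive but lies outside its binding domain — cannot bind it (Principle A).
— the villagers: subject of the clause headed by 'described'; c-commands the reflexive within its binding domain — allowed (Principle A).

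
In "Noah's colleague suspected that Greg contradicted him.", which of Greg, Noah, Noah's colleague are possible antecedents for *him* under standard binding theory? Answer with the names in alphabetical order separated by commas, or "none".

*him* is a pronoun; Principle B requires it to be free in its binding domain — the clause headed by 'contradicted'.
— Greg: subject of the clause headed by 'contradicted'; c-commands the pronoun within its binding domain — blocked (Principle B).
— Noah: possessor inside the subject DP of the matrix clause; does not c-command the pronoun — Principle B does not apply; allowed.
— Noah's colleague: subject of the matrix clause; c-commands the pronoun but lies outside its binding domain — allowed.

Noah, Noah's colleague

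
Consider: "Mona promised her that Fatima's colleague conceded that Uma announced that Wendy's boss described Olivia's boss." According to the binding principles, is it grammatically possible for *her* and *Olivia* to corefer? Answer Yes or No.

No

*her* is a pronoun; Principle B requires it to be free in its binding domain — the matrix clause.
— Olivia: possessor inside the object DP of the clause headed by 'described'; is c-commanded by the pronoun; coreference would bind this R-expression — blocked (Principle C).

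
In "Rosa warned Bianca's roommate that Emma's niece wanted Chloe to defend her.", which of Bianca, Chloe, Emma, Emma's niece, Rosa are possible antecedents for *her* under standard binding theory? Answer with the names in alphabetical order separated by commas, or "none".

*her* is a pronoun; Principle B requires it to be free in its binding domain — the clause headed by 'defend'.
— Bianca: possessor inside the object DP of the matrix clause; does not c-command the pronoun — Principle B does not apply; allowed.
— Chloe: subject of the clause headed by 'defend'; c-commands the pronoun within its binding domain — blocked (Principle B).
— Emma: possessor inside the subject DP of the clause headed by 'wanted'; does not c-command the pronoun — Principle B does not apply; allowed.
— Emma's niece: subject of the clause headed by 'wanted'; c-commands the pronoun but lies outside its binding domain — allowed.
— Rosa: subject of the matrix clause; c-commands the pronoun but lies outside its binding domain — allowed.

Bianca, Emma, Emma's niece, Rosa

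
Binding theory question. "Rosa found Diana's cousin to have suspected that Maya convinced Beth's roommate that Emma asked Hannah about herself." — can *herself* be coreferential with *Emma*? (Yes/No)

*herself* is a reflexive; Principle A requires it to be bound within its binding domain — the clause headed by 'asked'.
— Emma: subject of the clause headed by 'asked'; c-commands the reflexive within its binding domain — allowed (Principle A).

Yes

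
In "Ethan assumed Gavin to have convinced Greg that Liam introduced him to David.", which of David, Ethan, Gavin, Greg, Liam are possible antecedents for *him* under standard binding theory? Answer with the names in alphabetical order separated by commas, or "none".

Ethan, Gavin, Greg

*him* is a pronoun; Principle B requires it to be free in its binding domain — the clause headed by 'introduced'.
— David: second object of the clause headed by 'introduced'; is c-commanded by the pronoun; coreference would bind this R-expression — blocked (Principle C).
— Ethan: subject of the matrix clause; c-commands the pronoun but lies outside its binding domain — allowed.
— Gavin: subject of the clause headed by 'convinced'; c-commands the pronoun but lies outside its binding domain — allowed.
— Greg: object of the clause headed by 'convinced'; c-commands the pronoun but lies outside its binding domain — allowed.
— Liam: subject of the clause headed by 'introduced'; c-commands the pronoun within its binding domain — blocked (Principle B).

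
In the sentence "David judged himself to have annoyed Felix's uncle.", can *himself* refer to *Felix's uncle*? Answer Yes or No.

*himself* is a reflexive; Principle A requires it to be bound within its binding domain — the matrix clause.
— Felix's uncle: object of the clause headed by 'annoyed'; does not c-command the reflexive — cannot bind it (Principle A).

No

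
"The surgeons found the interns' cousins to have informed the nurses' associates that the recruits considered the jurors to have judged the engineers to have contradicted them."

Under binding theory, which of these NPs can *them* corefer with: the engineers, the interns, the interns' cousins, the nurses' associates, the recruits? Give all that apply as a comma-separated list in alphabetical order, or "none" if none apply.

*them* is a pronoun; Principle B requires it to be free in its binding domain — the clause headed by 'contradicted'.
— the engineers: subject of the clause headed by 'contradicted'; c-commands the pronoun within its binding domain — blocked (Principle B).
— the interns: possessor inside the subject DP of the clause headed by 'informed'; does not c-command the pronoun — Principle B does not apply; allowed.
— the interns' cousins: subject of the clause headed by 'informed'; c-commands the pronoun but lies outside its binding domain — allowed.
— the nurses' associates: object of the clause headed by 'informed'; c-commands the pronoun but lies outside its binding domain — allowed.
— the recruits: subject of the clause headed by 'considered'; c-commands the pronoun but lies outside its binding domain — allowed.

the interns, the interns' cousins, the nurses' associates, the recruits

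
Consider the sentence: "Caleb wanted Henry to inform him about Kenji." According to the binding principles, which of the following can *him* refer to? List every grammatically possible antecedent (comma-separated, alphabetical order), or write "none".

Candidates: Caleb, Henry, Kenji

Caleb

*him* is a pronoun; Principle B requires it to be free in its binding domain — the clause headed by 'inform'.
— Caleb: subject of the matrix clause; c-commands the pronoun but lies outside its binding domain — allowed.
— Henry: subject of the clause headed by 'inform'; c-commands the pronoun within its binding domain — blocked (Principle B).
— Kenji: second object of the clause headed by 'inform'; is c-commanded by the pronoun; coreference would bind this R-expression — blocked (Principle C).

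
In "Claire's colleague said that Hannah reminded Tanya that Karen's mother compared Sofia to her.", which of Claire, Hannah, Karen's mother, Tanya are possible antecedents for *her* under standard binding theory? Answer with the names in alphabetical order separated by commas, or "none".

Claire, Hannah, Tanya

*her* is a pronoun; Principle B requires it to be free in its binding domain — the clause headed by 'compared'.
— Claire: possessor inside the subject DP of the matrix clause; does not c-command the pronoun — Principle B does not apply; allowed.
— Hannah: subject of the clause headed by 'reminded'; c-commands the pronoun but lies outside its binding domain — allowed.
— Karen's mother: subject of the clause headed by 'compared'; c-commands the pronoun within its binding domain — blocked (Principle B).
— Tanya: object of the clause headed by 'reminded'; c-commands the pronoun but lies outside its binding domain — allowed.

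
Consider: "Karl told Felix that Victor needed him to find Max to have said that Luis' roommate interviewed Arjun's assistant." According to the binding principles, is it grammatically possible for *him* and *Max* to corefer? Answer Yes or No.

No

*him* is a pronoun; Principle B requires it to be free in its binding domain — the clause headed by 'needed'.
— Max: subject of the clause headed by 'said'; is c-commanded by the pronoun; coreference would bind this R-expression — blocked (Principle C).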